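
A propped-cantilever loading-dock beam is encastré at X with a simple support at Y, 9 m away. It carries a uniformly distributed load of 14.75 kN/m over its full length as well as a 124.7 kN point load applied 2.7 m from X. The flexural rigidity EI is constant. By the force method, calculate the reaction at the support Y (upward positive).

R_Y = 64.93 kN

Choose R_Y as the redundant. The primary structure is the cantilever fixed at X.
Primary-structure tip deflection at Y by superposition:
  UDL 14.75: wL⁴/(8EI) = 12097/EI
  point load 124.7 at a = 2.7: Pa²(3L − a)/(6EI) = 3682/EI
  δ_0 = 15779/EI
Flexibility coefficient — unit upward force at Y: δ_{YY} = L³/(3EI) = 243/EI.
Compatibility at Y: δ_0 − R_Y·δ_{YY} = 0, so R_Y = 15779/243 = 64.93 kN.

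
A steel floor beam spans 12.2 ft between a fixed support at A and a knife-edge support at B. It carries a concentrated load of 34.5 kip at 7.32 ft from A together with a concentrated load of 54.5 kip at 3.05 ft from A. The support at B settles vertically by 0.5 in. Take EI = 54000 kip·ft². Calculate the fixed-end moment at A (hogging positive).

Take the reaction at B as the redundant and release it; the primary structure is a cantilever fixed at A.
Primary-structure tip deflection at B by superposition:
  point load 34.5 at a = 7.32: Pa²(3L − a)/(6EI) = 9021/EI
  point load 54.5 at a = 3.05: Pa²(3L − a)/(6EI) = 2835/EI
  δ_0 = 11856/EI
Tip deflection under a unit load at B: L³/(3EI) = 605.3/EI.
With EI = 54000 kip·ft²: δ_0 = 0.21956 ft and δ_{BB} = 0.011209 ft/kip.
Compatibility — the beam at B must follow the support down by 0.04167 ft: δ_0 − R_B·δ_{BB} = 0.04167, so R_B = (0.21956 − 0.04167)/0.011209 = 15.87 kip.
Moment equilibrium about A: M_A = Σ(load moments about A) − R_B·L = 418.8 − 15.87×12.2 = 225.1 kip·ft.

M_A = 225.1 kip·ft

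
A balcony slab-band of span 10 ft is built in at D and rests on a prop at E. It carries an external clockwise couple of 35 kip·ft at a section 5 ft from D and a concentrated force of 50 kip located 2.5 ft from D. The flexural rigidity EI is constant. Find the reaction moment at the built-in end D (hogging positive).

M_D = 77.66 kip·ft

Release the roller at E. Primary structure: cantilever fixed at D.
Downward deflection at the released point E due to the loads:
  clockwise couple 35 at a = 5: M₀a(2L − a)/(2EI) = 1312/EI
  point load 50 at a = 2.5: Pa²(3L − a)/(6EI) = 1432/EI
  δ_0 = 2745/EI
Flexibility coefficient — unit upward force at E: δ_{EE} = L³/(3EI) = 333.3/EI.
Compatibility at E: δ_0 − R_E·δ_{EE} = 0, so R_E = 2745/333.3 = 8.234 kip.
Moment equilibrium about D: M_D = Σ(load moments about D) − R_E·L = 160 − 8.234×10 = 77.66 kip·ft.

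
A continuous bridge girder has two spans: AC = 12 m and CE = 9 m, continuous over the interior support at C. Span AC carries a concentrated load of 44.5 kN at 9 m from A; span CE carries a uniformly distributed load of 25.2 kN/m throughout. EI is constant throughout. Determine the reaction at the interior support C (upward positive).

Release continuity at C by inserting a hinge; the redundant is the internal moment M_C. The primary structure is two simply-supported spans AC and CE.
Rotations at C on the released spans (each span's end-slope, ×1/EI):
  span AC: point load 44.5 at a = 9: Pab(L + a)/(6LEI) = 350.4/EI
  span CE: UDL 25.2: wL³/(24EI) = 765.5/EI
  relative rotation θ_0 = (350.4 + 765.5)/EI = 1116/EI
A unit hogging moment at C produces rotation L₁/(3EI) + L₂/(3EI) = 7/EI.
Compatibility: M_C·(L₁+L₂)/(3EI) = θ_0, giving M_C = 159.4 kN·m (hogging).
Span AC, ΣM about A with M_C applied at C: R_C^{AC}·12 = 400.5 + 159.4, so R_C^{AC} = 46.66 kN and R_A = 44.5 − 46.66 = -2.159 kN.
Span CE, ΣM about E: R_C^{CE}·9 = 1021 + 159.4, so R_C^{CE} = 131.1 kN and R_E = 226.8 − 131.1 = 95.69 kN.
R_C = 46.66 + 131.1 = 177.8 kN.

R_C = 177.8 kN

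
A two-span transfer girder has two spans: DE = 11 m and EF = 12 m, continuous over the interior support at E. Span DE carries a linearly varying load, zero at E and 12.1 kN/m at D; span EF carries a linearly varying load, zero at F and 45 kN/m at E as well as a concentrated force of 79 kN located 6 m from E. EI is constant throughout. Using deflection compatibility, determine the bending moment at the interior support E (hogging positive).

M_E = 359 kN·m

Release continuity at E by inserting a hinge; the redundant is the internal moment M_E. The primary structure is two simply-supported spans DE and EF.
End slopes at the hinge E, treating each span as simply supported:
  span DE: triangular load, peak 12.1: 7w₀L³/(360EI) = 313.2/EI
  span EF: triangular load, peak 45: w₀L³/(45EI) = 1728/EI
  span EF: point load 79 at a = 6: Pab(L + b)/(6LEI) = 711/EI
  relative rotation θ_0 = (313.2 + 2439)/EI = 2752/EI
A unit hogging moment at E produces rotation L₁/(3EI) + L₂/(3EI) = 7.667/EI.
Compatibility: M_E·(L₁+L₂)/(3EI) = θ_0, giving M_E = 359 kN·m (hogging).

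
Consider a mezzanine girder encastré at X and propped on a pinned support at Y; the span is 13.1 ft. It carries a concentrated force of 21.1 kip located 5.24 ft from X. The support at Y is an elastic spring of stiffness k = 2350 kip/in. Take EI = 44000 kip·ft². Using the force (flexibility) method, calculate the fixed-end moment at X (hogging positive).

Take the reaction at Y as the redundant and release it; the primary structure is a cantilever fixed at X.
Primary-structure tip deflection at Y by superposition:
  point load 21.1 at a = 5.24: Pa²(3L − a)/(6EI) = 3289/EI
Flexibility coefficient — unit upward force at Y: δ_{YY} = L³/(3EI) = 749.4/EI.
With EI = 44000 kip·ft²: δ_0 = 0.074746 ft and δ_{YY} = 0.017031 ft/kip.
Compatibility — the spring shortens by R_Y/k under the reaction it provides: δ_0 − R_Y·δ_{YY} = R_Y/k. With 1/k = 1/(2350×12) ft/kip = 0.000035 ft/kip, R_Y = δ_0 / (δ_{YY} + 1/k) = 0.074746 / (0.017031 + 0.000035) = 4.38 kip.
Moment equilibrium about X: M_X = Σ(load moments about X) − R_Y·L = 110.6 − 4.38×13.1 = 53.19 kip·ft.

M_X = 53.19 kip·ft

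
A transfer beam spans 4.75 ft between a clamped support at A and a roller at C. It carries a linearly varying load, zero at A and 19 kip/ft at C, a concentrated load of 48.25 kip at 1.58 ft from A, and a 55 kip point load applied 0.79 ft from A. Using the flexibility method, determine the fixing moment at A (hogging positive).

Take the reaction at C as the redundant and release it; the primary structure is a cantilever fixed at A.
Deflection at C on the released cantilever, summing each load's contribution:
  triangular load, peak 19 at the free end: 11w₀L⁴/(120EI) = 886.6/EI
  point load 48.25 at a = 1.58: Pa²(3L − a)/(6EI) = 254.4/EI
  point load 55 at a = 0.79: Pa²(3L − a)/(6EI) = 77/EI
  δ_0 = 1218/EI
Flexibility coefficient — unit upward force at C: δ_{CC} = L³/(3EI) = 35.72/EI.
The prop prevents deflection at C: R_C = δ_0/δ_{CC} = 1218/35.72 = 34.09 kip.
Moment equilibrium about A: M_A = Σ(load moments about A) − R_C·L = 262.6 − 34.09×4.75 = 100.6 kip·ft.

M_A = 100.6 kip·ft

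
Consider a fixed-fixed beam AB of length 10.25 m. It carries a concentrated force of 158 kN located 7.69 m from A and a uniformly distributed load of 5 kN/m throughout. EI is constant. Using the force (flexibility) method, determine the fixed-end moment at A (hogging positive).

Release both end moments; the primary structure is a simply-supported span AB with redundants M_A and M_B.
Simple-span end rotations at A and B under the given loads:
  at A: point load 158 at a = 7.69: Pab(L + b)/(6LEI) = 647.9/EI
  at B: point load 158 at a = 7.69: Pab(L + a)/(6LEI) = 907.3/EI
  at A: UDL 5: wL³/(24EI) = 224.4/EI
  at B: UDL 5: wL³/(24EI) = 224.4/EI
  θ_A0 = 872.2/EI,  θ_B0 = 1132/EI
Flexibility coefficients: a unit moment at one end gives L/(3EI) there and L/(6EI) at the far end, so f₁₁ = f₂₂ = 3.417/EI and f₁₂ = f₂₁ = 1.708/EI.
Compatibility — zero rotation at each built-in end:
  3.417 M_A + 1.708 M_B = 872.2
  1.708 M_A + 3.417 M_B = 1132
Solving the pair gives M_A = 119.6 kN·m and M_B = 271.4 kN·m (hogging).

M_A = 119.6 kN·m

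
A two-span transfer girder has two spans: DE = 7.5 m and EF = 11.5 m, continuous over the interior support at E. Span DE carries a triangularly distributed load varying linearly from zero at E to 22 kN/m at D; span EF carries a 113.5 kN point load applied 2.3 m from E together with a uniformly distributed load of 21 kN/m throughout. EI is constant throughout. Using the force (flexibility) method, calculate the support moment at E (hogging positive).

M_E = 352.4 kN·m

Insert a hinge at E; M_E is the redundant, and each span becomes simply supported.
End slopes at the hinge E, treating each span as simply supported:
  span DE: triangular load, peak 22: 7w₀L³/(360EI) = 180.5/EI
  span EF: point load 113.5 at a = 2.3: Pab(L + b)/(6LEI) = 720.5/EI
  span EF: UDL 21: wL³/(24EI) = 1331/EI
  relative rotation θ_0 = (180.5 + 2051)/EI = 2232/EI
A unit hogging moment at E produces rotation L₁/(3EI) + L₂/(3EI) = 6.333/EI.
Slope continuity at E: θ_0 = M_E·6.333/EI, so M_E = 2232/6.333 = 352.4 kN·m (hogging).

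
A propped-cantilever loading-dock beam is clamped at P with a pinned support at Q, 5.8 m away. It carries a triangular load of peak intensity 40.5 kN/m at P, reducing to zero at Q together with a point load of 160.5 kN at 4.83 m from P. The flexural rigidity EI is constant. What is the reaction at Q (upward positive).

Release the roller at Q. Primary structure: cantilever fixed at P.
Deflection at Q on the released cantilever, summing each load's contribution:
  triangular load, peak 40.5 at the fixed end: w₀L⁴/(30EI) = 1528/EI
  point load 160.5 at a = 4.83: Pa²(3L − a)/(6EI) = 7844/EI
  δ_0 = 9372/EI
Flexibility coefficient — unit upward force at Q: δ_{QQ} = L³/(3EI) = 65.04/EI.
Compatibility at Q: δ_0 − R_Q·δ_{QQ} = 0, so R_Q = 9372/65.04 = 144.1 kN.

R_Q = 144.1 kN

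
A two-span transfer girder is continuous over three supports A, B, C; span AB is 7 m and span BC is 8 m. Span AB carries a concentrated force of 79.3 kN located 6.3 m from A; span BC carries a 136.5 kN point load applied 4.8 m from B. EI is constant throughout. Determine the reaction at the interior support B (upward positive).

R_B = 158.1 kN

Insert a hinge at B; M_B is the redundant, and each span becomes simply supported.
Rotations at B on the released spans (each span's end-slope, ×1/EI):
  span AB: point load 79.3 at a = 6.3: Pab(L + a)/(6LEI) = 110.7/EI
  span BC: point load 136.5 at a = 4.8: Pab(L + b)/(6LEI) = 489.2/EI
  relative rotation θ_0 = (110.7 + 489.2)/EI = 600/EI
A unit hogging moment at B produces rotation L₁/(3EI) + L₂/(3EI) = 5/EI.
Slope continuity at B: θ_0 = M_B·5/EI, so M_B = 600/5 = 120 kN·m (hogging).
Span AB, ΣM about A with M_B applied at B: R_B^{AB}·7 = 499.6 + 120, so R_B^{AB} = 88.51 kN and R_A = 79.3 − 88.51 = -9.212 kN.
Span BC, ΣM about C: R_B^{BC}·8 = 436.8 + 120, so R_B^{BC} = 69.6 kN and R_C = 136.5 − 69.6 = 66.9 kN.
R_B = 88.51 + 69.6 = 158.1 kN.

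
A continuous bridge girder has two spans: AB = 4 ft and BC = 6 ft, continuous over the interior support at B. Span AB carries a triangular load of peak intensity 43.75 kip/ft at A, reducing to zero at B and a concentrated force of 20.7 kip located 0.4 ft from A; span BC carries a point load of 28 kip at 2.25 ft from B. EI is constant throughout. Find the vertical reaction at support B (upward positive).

R_B = 64.22 kip

Insert a hinge at B; M_B is the redundant, and each span becomes simply supported.
Rotations at B on the released spans (each span's end-slope, ×1/EI):
  span AB: triangular load, peak 43.75: 7w₀L³/(360EI) = 54.44/EI
  span AB: point load 20.7 at a = 0.4: Pab(L + a)/(6LEI) = 5.465/EI
  span BC: point load 28 at a = 2.25: Pab(L + b)/(6LEI) = 63.98/EI
  relative rotation θ_0 = (59.91 + 63.98)/EI = 123.9/EI
A unit hogging moment at B produces rotation L₁/(3EI) + L₂/(3EI) = 3.333/EI.
Slope continuity at B: θ_0 = M_B·3.333/EI, so M_B = 123.9/3.333 = 37.17 kip·ft (hogging).
Span AB, ΣM about A with M_B applied at B: R_B^{AB}·4 = 124.9 + 37.17, so R_B^{AB} = 40.53 kip and R_A = 108.2 − 40.53 = 67.67 kip.
Span BC, ΣM about C: R_B^{BC}·6 = 105 + 37.17, so R_B^{BC} = 23.69 kip and R_C = 28 − 23.69 = 4.305 kip.
R_B = 40.53 + 23.69 = 64.22 kip.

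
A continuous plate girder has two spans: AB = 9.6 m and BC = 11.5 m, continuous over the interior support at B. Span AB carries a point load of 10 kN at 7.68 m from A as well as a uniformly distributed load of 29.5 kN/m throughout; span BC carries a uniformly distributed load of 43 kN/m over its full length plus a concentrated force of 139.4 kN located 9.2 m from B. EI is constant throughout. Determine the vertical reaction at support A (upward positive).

R_A = 77.74 kN

Take M_B as the redundant. Released structure: two simple spans AB and BC with a hinge at B.
Discontinuity in slope at B on the released structure — sum the simple-span end rotations:
  span AB: point load 10 at a = 7.68: Pab(L + a)/(6LEI) = 44.24/EI
  span AB: UDL 29.5: wL³/(24EI) = 1087/EI
  span BC: UDL 43: wL³/(24EI) = 2725/EI
  span BC: point load 139.4 at a = 9.2: Pab(L + b)/(6LEI) = 589.9/EI
  relative rotation θ_0 = (1132 + 3315)/EI = 4447/EI
A unit hogging moment at B produces rotation L₁/(3EI) + L₂/(3EI) = 7.033/EI.
Compatibility: M_B·(L₁+L₂)/(3EI) = θ_0, giving M_B = 632.2 kN·m (hogging).
Span AB, ΣM about A with M_B applied at B: R_B^{AB}·9.6 = 1436 + 632.2, so R_B^{AB} = 215.5 kN and R_A = 293.2 − 215.5 = 77.74 kN.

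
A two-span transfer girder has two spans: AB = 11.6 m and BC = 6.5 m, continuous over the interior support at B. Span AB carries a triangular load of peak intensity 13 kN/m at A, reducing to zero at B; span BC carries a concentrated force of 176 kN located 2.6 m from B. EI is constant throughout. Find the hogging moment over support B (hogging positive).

Take M_B as the redundant. Released structure: two simple spans AB and BC with a hinge at B.
Discontinuity in slope at B on the released structure — sum the simple-span end rotations:
  span AB: triangular load, peak 13: 7w₀L³/(360EI) = 394.6/EI
  span BC: point load 176 at a = 2.6: Pab(L + b)/(6LEI) = 475.9/EI
  relative rotation θ_0 = (394.6 + 475.9)/EI = 870.5/EI
A unit hogging moment at B produces rotation L₁/(3EI) + L₂/(3EI) = 6.033/EI.
Slope continuity at B: θ_0 = M_B·6.033/EI, so M_B = 870.5/6.033 = 144.3 kN·m (hogging).

M_B = 144.3 kN·m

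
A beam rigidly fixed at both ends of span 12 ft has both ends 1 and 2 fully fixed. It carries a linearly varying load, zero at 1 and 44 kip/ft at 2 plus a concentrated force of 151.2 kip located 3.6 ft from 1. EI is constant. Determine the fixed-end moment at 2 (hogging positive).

M_2 = 431.1 kip·ft

Take the two fixed-end moments M_1, M_2 as redundants; the released structure is the simple span 12.
On the primary (simply-supported) span, the end slopes from the loading are:
  at 1: triangular load, peak 44: 7w₀L³/(360EI) = 1478/EI
  at 2: triangular load, peak 44: w₀L³/(45EI) = 1690/EI
  at 1: point load 151.2 at a = 3.6: Pab(L + b)/(6LEI) = 1295/EI
  at 2: point load 151.2 at a = 3.6: Pab(L + a)/(6LEI) = 990.7/EI
  θ_10 = 2774/EI,  θ_20 = 2680/EI
Flexibility coefficients: a unit moment at one end gives L/(3EI) there and L/(6EI) at the far end, so f₁₁ = f₂₂ = 4/EI and f₁₂ = f₂₁ = 2/EI.
Compatibility — zero rotation at each built-in end:
  4 M_1 + 2 M_2 = 2774
  2 M_1 + 4 M_2 = 2680
Solving the pair gives M_1 = 477.9 kip·ft and M_2 = 431.1 kip·ft (hogging).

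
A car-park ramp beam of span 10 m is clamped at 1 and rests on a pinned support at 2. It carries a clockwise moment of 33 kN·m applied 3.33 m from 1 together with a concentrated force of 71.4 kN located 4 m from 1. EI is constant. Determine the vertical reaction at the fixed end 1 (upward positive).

R_1 = 53.8 kN

Remove the prop at 2; the released (primary) structure is a cantilever built in at 1.
Primary-structure tip deflection at 2 by superposition:
  clockwise couple 33 at a = 3.33: M₀a(2L − a)/(2EI) = 915.9/EI
  point load 71.4 at a = 4: Pa²(3L − a)/(6EI) = 4950/EI
  δ_0 = 5866/EI
Flexibility coefficient — unit upward force at 2: δ_{22} = L³/(3EI) = 333.3/EI.
Compatibility at 2: δ_0 − R_2·δ_{22} = 0, so R_2 = 5866/333.3 = 17.6 kN.
Vertical equilibrium: R_1 = ΣP − R_2 = 71.4 − 17.6 = 53.8 kN.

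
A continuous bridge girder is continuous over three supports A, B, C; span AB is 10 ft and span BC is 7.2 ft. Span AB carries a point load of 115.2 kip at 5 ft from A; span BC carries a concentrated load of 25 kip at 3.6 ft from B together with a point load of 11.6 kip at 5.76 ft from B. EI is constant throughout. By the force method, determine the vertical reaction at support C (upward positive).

Release continuity at B by inserting a hinge; the redundant is the internal moment M_B. The primary structure is two simply-supported spans AB and BC.
Discontinuity in slope at B on the released structure — sum the simple-span end rotations:
  span AB: point load 115.2 at a = 5: Pab(L + a)/(6LEI) = 720/EI
  span BC: point load 25 at a = 3.6: Pab(L + b)/(6LEI) = 81/EI
  span BC: point load 11.6 at a = 5.76: Pab(L + b)/(6LEI) = 19.24/EI
  relative rotation θ_0 = (720 + 100.2)/EI = 820.2/EI
A unit hogging moment at B produces rotation L₁/(3EI) + L₂/(3EI) = 5.733/EI.
Compatibility: M_B·(L₁+L₂)/(3EI) = θ_0, giving M_B = 143.1 kip·ft (hogging).
Span BC, ΣM about C: R_B^{BC}·7.2 = 106.7 + 143.1, so R_B^{BC} = 34.69 kip and R_C = 36.6 − 34.69 = 1.91 kip.

R_C = 1.91 kip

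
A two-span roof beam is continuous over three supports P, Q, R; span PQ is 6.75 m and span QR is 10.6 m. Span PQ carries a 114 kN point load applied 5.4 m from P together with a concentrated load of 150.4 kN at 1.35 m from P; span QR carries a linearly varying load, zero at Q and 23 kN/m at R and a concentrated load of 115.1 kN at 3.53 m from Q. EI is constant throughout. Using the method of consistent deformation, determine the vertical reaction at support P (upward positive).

Take M_Q as the redundant. Released structure: two simple spans PQ and QR with a hinge at Q.
Rotations at Q on the released spans (each span's end-slope, ×1/EI):
  span PQ: point load 114 at a = 5.4: Pab(L + a)/(6LEI) = 249.3/EI
  span PQ: point load 150.4 at a = 1.35: Pab(L + a)/(6LEI) = 219.3/EI
  span QR: triangular load, peak 23: 7w₀L³/(360EI) = 532.6/EI
  span QR: point load 115.1 at a = 3.53: Pab(L + b)/(6LEI) = 798.1/EI
  relative rotation θ_0 = (468.6 + 1331)/EI = 1799/EI
A unit hogging moment at Q produces rotation L₁/(3EI) + L₂/(3EI) = 5.783/EI.
Compatibility: M_Q·(L₁+L₂)/(3EI) = θ_0, giving M_Q = 311.1 kN·m (hogging).
Span PQ, ΣM about P with M_Q applied at Q: R_Q^{PQ}·6.75 = 818.6 + 311.1, so R_Q^{PQ} = 167.4 kN and R_P = 264.4 − 167.4 = 97.03 kN.

R_P = 97.03 kN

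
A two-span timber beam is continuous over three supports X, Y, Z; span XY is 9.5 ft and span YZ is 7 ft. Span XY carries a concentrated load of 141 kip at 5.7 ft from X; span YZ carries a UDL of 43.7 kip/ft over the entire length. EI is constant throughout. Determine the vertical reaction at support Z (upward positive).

R_Z = 115.6 kip

Insert a hinge at Y; M_Y is the redundant, and each span becomes simply supported.
End slopes at the hinge Y, treating each span as simply supported:
  span XY: point load 141 at a = 5.7: Pab(L + a)/(6LEI) = 814.4/EI
  span YZ: UDL 43.7: wL³/(24EI) = 624.5/EI
  relative rotation θ_0 = (814.4 + 624.5)/EI = 1439/EI
A unit hogging moment at Y produces rotation L₁/(3EI) + L₂/(3EI) = 5.5/EI.
Compatibility: M_Y·(L₁+L₂)/(3EI) = θ_0, giving M_Y = 261.6 kip·ft (hogging).
Span YZ, ΣM about Z: R_Y^{YZ}·7 = 1071 + 261.6, so R_Y^{YZ} = 190.3 kip and R_Z = 305.9 − 190.3 = 115.6 kip.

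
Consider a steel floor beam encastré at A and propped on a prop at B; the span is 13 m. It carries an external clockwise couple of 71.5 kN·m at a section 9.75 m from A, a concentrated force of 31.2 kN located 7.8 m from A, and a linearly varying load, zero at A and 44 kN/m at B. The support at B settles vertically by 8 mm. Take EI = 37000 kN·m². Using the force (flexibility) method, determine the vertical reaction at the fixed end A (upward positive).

R_A = 139.1 kN

Take the reaction at B as the redundant and release it; the primary structure is a cantilever fixed at A.
Primary-structure tip deflection at B by superposition:
  clockwise couple 71.5 at a = 9.75: M₀a(2L − a)/(2EI) = 5664/EI
  point load 31.2 at a = 7.8: Pa²(3L − a)/(6EI) = 9871/EI
  triangular load, peak 44 at the free end: 11w₀L⁴/(120EI) = 115196/EI
  δ_0 = 130731/EI
Flexibility coefficient — unit upward force at B: δ_{BB} = L³/(3EI) = 732.3/EI.
With EI = 37000 kN·m²: δ_0 = 3.5333 m and δ_{BB} = 0.019793 m/kN.
Compatibility — the beam at B must follow the support down by 0.008 m: δ_0 − R_B·δ_{BB} = 0.008, so R_B = (3.5333 − 0.008)/0.019793 = 178.1 kN.
Vertical equilibrium: R_A = ΣP − R_B = 317.2 − 178.1 = 139.1 kN.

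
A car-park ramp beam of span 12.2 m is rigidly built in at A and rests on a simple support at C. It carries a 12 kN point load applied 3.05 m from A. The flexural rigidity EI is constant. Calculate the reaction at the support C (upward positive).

R_C = 1.031 kN

Take the reaction at C as the redundant and release it; the primary structure is a cantilever fixed at A.
Deflection at C on the released cantilever, summing each load's contribution:
  point load 12 at a = 3.05: Pa²(3L − a)/(6EI) = 624.2/EI
Tip deflection under a unit load at C: L³/(3EI) = 605.3/EI.
The prop prevents deflection at C: R_C = δ_0/δ_{CC} = 624.2/605.3 = 1.031 kN.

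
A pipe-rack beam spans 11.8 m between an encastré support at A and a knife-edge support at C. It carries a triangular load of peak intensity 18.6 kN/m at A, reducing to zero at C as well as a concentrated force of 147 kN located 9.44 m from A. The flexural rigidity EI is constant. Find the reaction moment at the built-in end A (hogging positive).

Take the reaction at C as the redundant and release it; the primary structure is a cantilever fixed at A.
Primary-structure tip deflection at C by superposition:
  triangular load, peak 18.6 at the fixed end: w₀L⁴/(30EI) = 12020/EI
  point load 147 at a = 9.44: Pa²(3L − a)/(6EI) = 56678/EI
  δ_0 = 68698/EI
Flexibility coefficient — unit upward force at C: δ_{CC} = L³/(3EI) = 547.7/EI.
The prop prevents deflection at C: R_C = δ_0/δ_{CC} = 68698/547.7 = 125.4 kN.
Moment equilibrium about A: M_A = Σ(load moments about A) − R_C·L = 1819 − 125.4×11.8 = 339.2 kN·m.

M_A = 339.2 kN·m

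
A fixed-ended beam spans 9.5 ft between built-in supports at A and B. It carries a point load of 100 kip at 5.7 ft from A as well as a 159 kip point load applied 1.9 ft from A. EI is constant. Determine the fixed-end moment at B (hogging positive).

Take the two fixed-end moments M_A, M_B as redundants; the released structure is the simple span AB.
End rotations of the released simple span under the applied load (×1/EI):
  at A: point load 100 at a = 5.7: Pab(L + b)/(6LEI) = 505.4/EI
  at B: point load 100 at a = 5.7: Pab(L + a)/(6LEI) = 577.6/EI
  at A: point load 159 at a = 1.9: Pab(L + b)/(6LEI) = 688.8/EI
  at B: point load 159 at a = 1.9: Pab(L + a)/(6LEI) = 459.2/EI
  θ_A0 = 1194/EI,  θ_B0 = 1037/EI
Flexibility coefficients: a unit moment at one end gives L/(3EI) there and L/(6EI) at the far end, so f₁₁ = f₂₂ = 3.167/EI and f₁₂ = f₂₁ = 1.583/EI.
Compatibility — zero rotation at each built-in end:
  3.167 M_A + 1.583 M_B = 1194
  1.583 M_A + 3.167 M_B = 1037
Solving the pair gives M_A = 284.5 kip·ft and M_B = 185.1 kip·ft (hogging).

M_B = 185.1 kip·ft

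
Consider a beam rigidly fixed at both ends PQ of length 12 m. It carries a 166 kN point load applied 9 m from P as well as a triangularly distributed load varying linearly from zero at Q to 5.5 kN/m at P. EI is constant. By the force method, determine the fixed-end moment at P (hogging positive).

M_P = 133 kN·m

Release both end moments; the primary structure is a simply-supported span PQ with redundants M_P and M_Q.
On the primary (simply-supported) span, the end slopes from the loading are:
  at P: point load 166 at a = 9: Pab(L + b)/(6LEI) = 933.8/EI
  at Q: point load 166 at a = 9: Pab(L + a)/(6LEI) = 1307/EI
  at P: triangular load, peak 5.5: w₀L³/(45EI) = 211.2/EI
  at Q: triangular load, peak 5.5: 7w₀L³/(360EI) = 184.8/EI
  θ_P0 = 1145/EI,  θ_Q0 = 1492/EI
Flexibility coefficients: a unit moment at one end gives L/(3EI) there and L/(6EI) at the far end, so f₁₁ = f₂₂ = 4/EI and f₁₂ = f₂₁ = 2/EI.
Compatibility — zero rotation at each built-in end:
  4 M_P + 2 M_Q = 1145
  2 M_P + 4 M_Q = 1492
Solving the pair gives M_P = 133 kN·m and M_Q = 306.5 kN·m (hogging).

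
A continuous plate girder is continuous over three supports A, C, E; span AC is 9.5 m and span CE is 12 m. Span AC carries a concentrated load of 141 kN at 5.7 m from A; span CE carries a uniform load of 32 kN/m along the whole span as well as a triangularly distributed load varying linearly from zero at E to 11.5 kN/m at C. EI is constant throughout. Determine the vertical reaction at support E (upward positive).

Insert a hinge at C; M_C is the redundant, and each span becomes simply supported.
Discontinuity in slope at C on the released structure — sum the simple-span end rotations:
  span AC: point load 141 at a = 5.7: Pab(L + a)/(6LEI) = 814.4/EI
  span CE: UDL 32: wL³/(24EI) = 2304/EI
  span CE: triangular load, peak 11.5: w₀L³/(45EI) = 441.6/EI
  relative rotation θ_0 = (814.4 + 2746)/EI = 3560/EI
A unit hogging moment at C produces rotation L₁/(3EI) + L₂/(3EI) = 7.167/EI.
Slope continuity at C: θ_0 = M_C·7.167/EI, so M_C = 3560/7.167 = 496.7 kN·m (hogging).
Span CE, ΣM about E: R_C^{CE}·12 = 2856 + 496.7, so R_C^{CE} = 279.4 kN and R_E = 453 − 279.4 = 173.6 kN.

R_E = 173.6 kN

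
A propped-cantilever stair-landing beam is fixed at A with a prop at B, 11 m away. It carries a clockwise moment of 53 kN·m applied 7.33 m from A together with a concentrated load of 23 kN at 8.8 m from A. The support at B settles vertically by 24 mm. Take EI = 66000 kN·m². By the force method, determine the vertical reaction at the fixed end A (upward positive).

R_A = 3.955 kN

Take the reaction at B as the redundant and release it; the primary structure is a cantilever fixed at A.
Free-end deflection of the primary structure under the applied loading (downward +):
  clockwise couple 53 at a = 7.33: M₀a(2L − a)/(2EI) = 2850/EI
  point load 23 at a = 8.8: Pa²(3L − a)/(6EI) = 7184/EI
  δ_0 = 10033/EI
Flexibility coefficient — unit upward force at B: δ_{BB} = L³/(3EI) = 443.7/EI.
With EI = 66000 kN·m²: δ_0 = 0.15202 m and δ_{BB} = 0.006722 m/kN.
Compatibility — the beam at B must follow the support down by 0.024 m: δ_0 − R_B·δ_{BB} = 0.024, so R_B = (0.15202 − 0.024)/0.006722 = 19.04 kN.
Vertical equilibrium: R_A = ΣP − R_B = 23 − 19.04 = 3.955 kN.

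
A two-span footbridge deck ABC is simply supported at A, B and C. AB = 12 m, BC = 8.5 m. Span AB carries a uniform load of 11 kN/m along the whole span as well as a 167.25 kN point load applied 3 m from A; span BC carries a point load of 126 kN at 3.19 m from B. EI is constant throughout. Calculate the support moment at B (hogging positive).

M_B = 338.2 kN·m

Take M_B as the redundant. Released structure: two simple spans AB and BC with a hinge at B.
Rotations at B on the released spans (each span's end-slope, ×1/EI):
  span AB: UDL 11: wL³/(24EI) = 792/EI
  span AB: point load 167.25 at a = 3: Pab(L + a)/(6LEI) = 940.8/EI
  span BC: point load 126 at a = 3.19: Pab(L + b)/(6LEI) = 577.9/EI
  relative rotation θ_0 = (1733 + 577.9)/EI = 2311/EI
A unit hogging moment at B produces rotation L₁/(3EI) + L₂/(3EI) = 6.833/EI.
Compatibility: M_B·(L₁+L₂)/(3EI) = θ_0, giving M_B = 338.2 kN·m (hogging).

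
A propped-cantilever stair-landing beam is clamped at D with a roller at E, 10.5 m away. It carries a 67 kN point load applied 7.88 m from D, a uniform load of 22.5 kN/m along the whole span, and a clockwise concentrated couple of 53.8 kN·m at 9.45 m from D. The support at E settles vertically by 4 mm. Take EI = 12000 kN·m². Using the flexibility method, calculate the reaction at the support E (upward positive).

Release the roller at E. Primary structure: cantilever fixed at D.
Deflection at E on the released cantilever, summing each load's contribution:
  point load 67 at a = 7.88: Pa²(3L − a)/(6EI) = 16378/EI
  UDL 22.5: wL⁴/(8EI) = 34186/EI
  clockwise couple 53.8 at a = 9.45: M₀a(2L − a)/(2EI) = 2936/EI
  δ_0 = 53500/EI
Flexibility coefficient — unit upward force at E: δ_{EE} = L³/(3EI) = 385.9/EI.
With EI = 12000 kN·m²: δ_0 = 4.4583 m and δ_{EE} = 0.032156 m/kN.
Compatibility — the beam at E must follow the support down by 0.004 m: δ_0 − R_E·δ_{EE} = 0.004, so R_E = (4.4583 − 0.004)/0.032156 = 138.5 kN.

R_E = 138.5 kN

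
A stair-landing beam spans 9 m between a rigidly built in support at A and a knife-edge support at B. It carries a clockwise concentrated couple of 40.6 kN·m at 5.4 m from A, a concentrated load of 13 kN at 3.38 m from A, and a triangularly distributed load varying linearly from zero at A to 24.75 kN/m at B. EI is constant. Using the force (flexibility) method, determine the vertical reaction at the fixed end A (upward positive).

R_A = 55.03 kN

Release the roller at B. Primary structure: cantilever fixed at A.
Primary-structure tip deflection at B by superposition:
  clockwise couple 40.6 at a = 5.4: M₀a(2L − a)/(2EI) = 1381/EI
  point load 13 at a = 3.38: Pa²(3L − a)/(6EI) = 584.7/EI
  triangular load, peak 24.75 at the free end: 11w₀L⁴/(120EI) = 14885/EI
  δ_0 = 16851/EI
Tip deflection under a unit load at B: L³/(3EI) = 243/EI.
Compatibility at B: δ_0 − R_B·δ_{BB} = 0, so R_B = 16851/243 = 69.35 kN.
Vertical equilibrium: R_A = ΣP − R_B = 124.4 − 69.35 = 55.03 kN.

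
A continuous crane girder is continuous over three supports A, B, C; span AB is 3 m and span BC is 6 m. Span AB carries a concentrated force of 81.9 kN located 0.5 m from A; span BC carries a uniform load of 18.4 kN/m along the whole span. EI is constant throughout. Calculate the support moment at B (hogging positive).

Take M_B as the redundant. Released structure: two simple spans AB and BC with a hinge at B.
Rotations at B on the released spans (each span's end-slope, ×1/EI):
  span AB: point load 81.9 at a = 0.5: Pab(L + a)/(6LEI) = 19.91/EI
  span BC: UDL 18.4: wL³/(24EI) = 165.6/EI
  relative rotation θ_0 = (19.91 + 165.6)/EI = 185.5/EI
A unit hogging moment at B produces rotation L₁/(3EI) + L₂/(3EI) = 3/EI.
Compatibility: M_B·(L₁+L₂)/(3EI) = θ_0, giving M_B = 61.84 kN·m (hogging).

M_B = 61.84 kN·m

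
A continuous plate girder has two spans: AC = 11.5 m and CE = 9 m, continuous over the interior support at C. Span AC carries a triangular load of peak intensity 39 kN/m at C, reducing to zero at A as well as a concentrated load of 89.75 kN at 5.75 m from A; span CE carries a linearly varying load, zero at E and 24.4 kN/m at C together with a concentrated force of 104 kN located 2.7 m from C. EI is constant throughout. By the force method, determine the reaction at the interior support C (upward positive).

R_C = 426.1 kN

Take M_C as the redundant. Released structure: two simple spans AC and CE with a hinge at C.
Rotations at C on the released spans (each span's end-slope, ×1/EI):
  span AC: triangular load, peak 39: w₀L³/(45EI) = 1318/EI
  span AC: point load 89.75 at a = 5.75: Pab(L + a)/(6LEI) = 741.8/EI
  span CE: triangular load, peak 24.4: w₀L³/(45EI) = 395.3/EI
  span CE: point load 104 at a = 2.7: Pab(L + b)/(6LEI) = 501.2/EI
  relative rotation θ_0 = (2060 + 896.5)/EI = 2956/EI
A unit hogging moment at C produces rotation L₁/(3EI) + L₂/(3EI) = 6.833/EI.
Slope continuity at C: θ_0 = M_C·6.833/EI, so M_C = 2956/6.833 = 432.6 kN·m (hogging).
Span AC, ΣM about A with M_C applied at C: R_C^{AC}·11.5 = 2235 + 432.6, so R_C^{AC} = 232 kN and R_A = 314 − 232 = 82 kN.
Span CE, ΣM about E: R_C^{CE}·9 = 1314 + 432.6, so R_C^{CE} = 194.1 kN and R_E = 213.8 − 194.1 = 19.73 kN.
R_C = 232 + 194.1 = 426.1 kN.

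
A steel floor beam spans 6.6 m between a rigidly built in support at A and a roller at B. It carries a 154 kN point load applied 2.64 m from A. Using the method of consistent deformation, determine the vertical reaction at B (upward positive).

R_B = 32.03 kN

Remove the prop at B; the released (primary) structure is a cantilever built in at A.
Downward deflection at the released point B due to the loads:
  point load 154 at a = 2.64: Pa²(3L − a)/(6EI) = 3070/EI
Flexibility coefficient — unit upward force at B: δ_{BB} = L³/(3EI) = 95.83/EI.
The prop prevents deflection at B: R_B = δ_0/δ_{BB} = 3070/95.83 = 32.03 kN.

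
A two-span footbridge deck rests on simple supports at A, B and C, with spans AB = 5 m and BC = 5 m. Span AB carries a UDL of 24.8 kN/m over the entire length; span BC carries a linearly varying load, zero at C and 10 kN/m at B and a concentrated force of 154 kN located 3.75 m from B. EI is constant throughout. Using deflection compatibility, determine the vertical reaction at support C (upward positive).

R_C = 105.4 kN

Take M_B as the redundant. Released structure: two simple spans AB and BC with a hinge at B.
Rotations at B on the released spans (each span's end-slope, ×1/EI):
  span AB: UDL 24.8: wL³/(24EI) = 129.2/EI
  span BC: triangular load, peak 10: w₀L³/(45EI) = 27.78/EI
  span BC: point load 154 at a = 3.75: Pab(L + b)/(6LEI) = 150.4/EI
  relative rotation θ_0 = (129.2 + 178.2)/EI = 307.3/EI
A unit hogging moment at B produces rotation L₁/(3EI) + L₂/(3EI) = 3.333/EI.
Slope continuity at B: θ_0 = M_B·3.333/EI, so M_B = 307.3/3.333 = 92.2 kN·m (hogging).
Span BC, ΣM about C: R_B^{BC}·5 = 275.8 + 92.2, so R_B^{BC} = 73.61 kN and R_C = 179 − 73.61 = 105.4 kN.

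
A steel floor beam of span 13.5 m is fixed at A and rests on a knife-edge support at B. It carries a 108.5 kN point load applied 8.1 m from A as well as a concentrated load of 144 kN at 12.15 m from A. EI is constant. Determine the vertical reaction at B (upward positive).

R_B = 169.3 kN

Choose R_B as the redundant. The primary structure is the cantilever fixed at A.
Deflection at B on the released cantilever, summing each load's contribution:
  point load 108.5 at a = 8.1: Pa²(3L − a)/(6EI) = 38441/EI
  point load 144 at a = 12.15: Pa²(3L − a)/(6EI) = 100442/EI
  δ_0 = 138883/EI
Tip deflection under a unit load at B: L³/(3EI) = 820.1/EI.
Compatibility at B: δ_0 − R_B·δ_{BB} = 0, so R_B = 138883/820.1 = 169.3 kN.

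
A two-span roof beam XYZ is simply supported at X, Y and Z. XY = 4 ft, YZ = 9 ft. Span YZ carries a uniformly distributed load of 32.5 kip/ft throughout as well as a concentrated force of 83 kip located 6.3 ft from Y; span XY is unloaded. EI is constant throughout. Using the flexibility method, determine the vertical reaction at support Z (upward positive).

Release continuity at Y by inserting a hinge; the redundant is the internal moment M_Y. The primary structure is two simply-supported spans XY and YZ.
Discontinuity in slope at Y on the released structure — sum the simple-span end rotations:
  span YZ: UDL 32.5: wL³/(24EI) = 987.2/EI
  span YZ: point load 83 at a = 6.3: Pab(L + b)/(6LEI) = 305.9/EI
  relative rotation θ_0 = (0 + 1293)/EI = 1293/EI
A unit hogging moment at Y produces rotation L₁/(3EI) + L₂/(3EI) = 4.333/EI.
Slope continuity at Y: θ_0 = M_Y·4.333/EI, so M_Y = 1293/4.333 = 298.4 kip·ft (hogging).
Span YZ, ΣM about Z: R_Y^{YZ}·9 = 1540 + 298.4, so R_Y^{YZ} = 204.3 kip and R_Z = 375.5 − 204.3 = 171.2 kip.

R_Z = 171.2 kip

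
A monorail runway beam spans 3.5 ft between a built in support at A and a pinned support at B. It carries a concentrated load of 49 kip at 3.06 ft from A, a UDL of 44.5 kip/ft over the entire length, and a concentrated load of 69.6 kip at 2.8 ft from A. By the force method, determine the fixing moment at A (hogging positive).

Release the roller at B. Primary structure: cantilever fixed at A.
Deflection at B on the released cantilever, summing each load's contribution:
  point load 49 at a = 3.06: Pa²(3L − a)/(6EI) = 568.9/EI
  UDL 44.5: wL⁴/(8EI) = 834.7/EI
  point load 69.6 at a = 2.8: Pa²(3L − a)/(6EI) = 700.3/EI
  δ_0 = 2104/EI
Flexibility coefficient — unit upward force at B: δ_{BB} = L³/(3EI) = 14.29/EI.
Compatibility at B: δ_0 − R_B·δ_{BB} = 0, so R_B = 2104/14.29 = 147.2 kip.
Moment equilibrium about A: M_A = Σ(load moments about A) − R_B·L = 617.4 − 147.2×3.5 = 102.1 kip·ft.

M_A = 102.1 kip·ft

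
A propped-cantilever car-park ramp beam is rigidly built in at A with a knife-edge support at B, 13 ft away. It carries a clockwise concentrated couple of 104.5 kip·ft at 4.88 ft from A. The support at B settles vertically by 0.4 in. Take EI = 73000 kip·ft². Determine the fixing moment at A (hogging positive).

Choose R_B as the redundant. The primary structure is the cantilever fixed at A.
Deflection at B on the released cantilever, summing each load's contribution:
  clockwise couple 104.5 at a = 4.88: M₀a(2L − a)/(2EI) = 5385/EI
Flexibility coefficient — unit upward force at B: δ_{BB} = L³/(3EI) = 732.3/EI.
With EI = 73000 kip·ft²: δ_0 = 0.07377 ft and δ_{BB} = 0.010032 ft/kip.
Compatibility — the beam at B must follow the support down by 0.03333 ft: δ_0 − R_B·δ_{BB} = 0.03333, so R_B = (0.07377 − 0.03333)/0.010032 = 4.031 kip.
Moment equilibrium about A: M_A = Σ(load moments about A) − R_B·L = 104.5 − 4.031×13 = 52.1 kip·ft.

M_A = 52.1 kip·ft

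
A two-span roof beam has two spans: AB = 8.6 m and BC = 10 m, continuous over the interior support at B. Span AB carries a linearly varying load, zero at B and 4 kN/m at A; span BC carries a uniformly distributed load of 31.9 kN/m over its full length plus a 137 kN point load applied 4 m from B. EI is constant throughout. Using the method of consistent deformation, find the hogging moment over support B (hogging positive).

M_B = 363.8 kN·m

Take M_B as the redundant. Released structure: two simple spans AB and BC with a hinge at B.
End slopes at the hinge B, treating each span as simply supported:
  span AB: triangular load, peak 4: 7w₀L³/(360EI) = 49.47/EI
  span BC: UDL 31.9: wL³/(24EI) = 1329/EI
  span BC: point load 137 at a = 4: Pab(L + b)/(6LEI) = 876.8/EI
  relative rotation θ_0 = (49.47 + 2206)/EI = 2255/EI
A unit hogging moment at B produces rotation L₁/(3EI) + L₂/(3EI) = 6.2/EI.
Compatibility: M_B·(L₁+L₂)/(3EI) = θ_0, giving M_B = 363.8 kN·m (hogging).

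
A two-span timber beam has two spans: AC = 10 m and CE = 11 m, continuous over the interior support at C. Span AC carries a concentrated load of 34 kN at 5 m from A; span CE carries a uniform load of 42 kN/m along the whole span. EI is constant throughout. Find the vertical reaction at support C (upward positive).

R_C = 317.3 kN

Release continuity at C by inserting a hinge; the redundant is the internal moment M_C. The primary structure is two simply-supported spans AC and CE.
Rotations at C on the released spans (each span's end-slope, ×1/EI):
  span AC: point load 34 at a = 5: Pab(L + a)/(6LEI) = 212.5/EI
  span CE: UDL 42: wL³/(24EI) = 2329/EI
  relative rotation θ_0 = (212.5 + 2329)/EI = 2542/EI
A unit hogging moment at C produces rotation L₁/(3EI) + L₂/(3EI) = 7/EI.
Compatibility: M_C·(L₁+L₂)/(3EI) = θ_0, giving M_C = 363.1 kN·m (hogging).
Span AC, ΣM about A with M_C applied at C: R_C^{AC}·10 = 170 + 363.1, so R_C^{AC} = 53.31 kN and R_A = 34 − 53.31 = -19.31 kN.
Span CE, ΣM about E: R_C^{CE}·11 = 2541 + 363.1, so R_C^{CE} = 264 kN and R_E = 462 − 264 = 198 kN.
R_C = 53.31 + 264 = 317.3 kN.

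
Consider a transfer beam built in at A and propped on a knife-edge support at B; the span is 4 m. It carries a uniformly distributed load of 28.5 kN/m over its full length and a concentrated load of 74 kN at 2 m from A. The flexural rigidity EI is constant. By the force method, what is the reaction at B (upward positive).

Remove the prop at B; the released (primary) structure is a cantilever built in at A.
Free-end deflection of the primary structure under the applied loading (downward +):
  UDL 28.5: wL⁴/(8EI) = 912/EI
  point load 74 at a = 2: Pa²(3L − a)/(6EI) = 493.3/EI
  δ_0 = 1405/EI
Tip deflection under a unit load at B: L³/(3EI) = 21.33/EI.
Compatibility at B: δ_0 − R_B·δ_{BB} = 0, so R_B = 1405/21.33 = 65.88 kN.

R_B = 65.88 kN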